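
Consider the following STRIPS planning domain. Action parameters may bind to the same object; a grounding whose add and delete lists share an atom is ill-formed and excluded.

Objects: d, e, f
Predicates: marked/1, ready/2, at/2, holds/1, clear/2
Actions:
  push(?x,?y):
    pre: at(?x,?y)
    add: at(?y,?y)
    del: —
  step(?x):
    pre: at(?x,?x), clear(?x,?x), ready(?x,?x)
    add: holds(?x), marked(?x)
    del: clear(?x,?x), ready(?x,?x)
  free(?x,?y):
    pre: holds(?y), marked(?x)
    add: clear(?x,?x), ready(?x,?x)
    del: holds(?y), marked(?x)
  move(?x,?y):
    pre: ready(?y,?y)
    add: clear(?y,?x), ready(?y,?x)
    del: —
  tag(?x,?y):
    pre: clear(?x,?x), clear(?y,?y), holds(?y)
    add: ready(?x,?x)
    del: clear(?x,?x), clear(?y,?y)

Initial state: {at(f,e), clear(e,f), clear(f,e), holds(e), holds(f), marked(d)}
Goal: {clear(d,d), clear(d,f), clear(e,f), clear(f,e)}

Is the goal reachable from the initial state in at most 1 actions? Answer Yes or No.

No

1. free(d,e)  →  {at(f,e), clear(d,d), clear(e,f), clear(f,e), holds(f), ready(d,d)}
2. move(f,d)  →  {at(f,e), clear(d,d), clear(d,f), clear(e,f), clear(f,e), holds(f), ready(d,d), ready(d,f)}
optimal plan length = 2; 2 > 1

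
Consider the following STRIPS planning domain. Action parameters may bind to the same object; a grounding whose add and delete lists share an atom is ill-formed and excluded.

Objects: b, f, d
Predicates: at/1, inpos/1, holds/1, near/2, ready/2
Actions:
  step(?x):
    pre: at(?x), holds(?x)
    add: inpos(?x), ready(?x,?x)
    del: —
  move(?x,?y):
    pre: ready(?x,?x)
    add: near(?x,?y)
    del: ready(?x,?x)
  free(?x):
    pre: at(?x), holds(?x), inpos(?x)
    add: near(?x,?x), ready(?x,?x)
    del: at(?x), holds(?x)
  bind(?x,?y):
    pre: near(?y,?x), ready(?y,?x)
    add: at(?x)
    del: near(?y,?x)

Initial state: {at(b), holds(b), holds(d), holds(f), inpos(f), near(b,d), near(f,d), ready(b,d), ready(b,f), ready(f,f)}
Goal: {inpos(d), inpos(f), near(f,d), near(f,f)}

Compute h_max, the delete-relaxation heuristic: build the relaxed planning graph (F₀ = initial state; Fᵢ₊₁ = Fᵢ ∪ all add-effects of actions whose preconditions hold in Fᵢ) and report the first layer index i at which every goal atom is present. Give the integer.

2

F0 = init (10 atoms)
F1 = F0 ∪ {at(d), inpos(b), near(f,b), near(f,f), ready(b,b)}  (15 atoms)
F2 = F1 ∪ {at(f), inpos(d), near(b,b), near(b,f), ready(d,d)}  (20 atoms)
goal ⊆ F2  ⇒  h_max = 2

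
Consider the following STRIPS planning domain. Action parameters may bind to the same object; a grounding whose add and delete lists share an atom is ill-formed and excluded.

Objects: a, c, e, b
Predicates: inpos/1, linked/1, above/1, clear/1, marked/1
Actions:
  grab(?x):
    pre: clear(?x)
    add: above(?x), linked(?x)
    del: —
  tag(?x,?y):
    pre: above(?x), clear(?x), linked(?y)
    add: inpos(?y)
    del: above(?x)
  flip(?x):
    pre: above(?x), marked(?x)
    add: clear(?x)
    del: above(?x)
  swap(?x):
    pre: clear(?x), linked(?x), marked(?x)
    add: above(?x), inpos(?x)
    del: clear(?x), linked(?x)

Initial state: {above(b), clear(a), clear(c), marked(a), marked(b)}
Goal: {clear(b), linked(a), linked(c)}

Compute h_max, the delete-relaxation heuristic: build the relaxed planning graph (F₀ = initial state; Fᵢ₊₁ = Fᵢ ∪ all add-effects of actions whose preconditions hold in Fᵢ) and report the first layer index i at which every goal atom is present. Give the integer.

1

F0 = init (5 atoms)
F1 = F0 ∪ {above(a), above(c), clear(b), linked(a), linked(c)}  (10 atoms)
goal ⊆ F1  ⇒  h_max = 1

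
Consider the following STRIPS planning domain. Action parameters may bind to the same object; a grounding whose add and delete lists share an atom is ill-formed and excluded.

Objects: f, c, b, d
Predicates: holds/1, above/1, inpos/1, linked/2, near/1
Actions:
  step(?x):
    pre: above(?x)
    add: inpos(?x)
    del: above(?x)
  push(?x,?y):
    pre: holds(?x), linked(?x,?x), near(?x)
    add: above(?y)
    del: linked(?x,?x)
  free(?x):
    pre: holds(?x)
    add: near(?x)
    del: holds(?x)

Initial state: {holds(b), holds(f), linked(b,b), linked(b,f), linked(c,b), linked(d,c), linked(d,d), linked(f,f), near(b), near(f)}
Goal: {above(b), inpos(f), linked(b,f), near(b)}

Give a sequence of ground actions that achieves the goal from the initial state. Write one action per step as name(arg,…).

push(f,f); step(f); push(b,b)

1. push(f,f)  →  {above(f), holds(b), holds(f), linked(b,b), linked(b,f), linked(c,b), linked(d,c), linked(d,d), near(b), near(f)}
2. step(f)  →  {holds(b), holds(f), inpos(f), linked(b,b), linked(b,f), linked(c,b), linked(d,c), linked(d,d), near(b), near(f)}
3. push(b,b)  →  {above(b), holds(b), holds(f), inpos(f), linked(b,f), linked(c,b), linked(d,c), linked(d,d), near(b), near(f)}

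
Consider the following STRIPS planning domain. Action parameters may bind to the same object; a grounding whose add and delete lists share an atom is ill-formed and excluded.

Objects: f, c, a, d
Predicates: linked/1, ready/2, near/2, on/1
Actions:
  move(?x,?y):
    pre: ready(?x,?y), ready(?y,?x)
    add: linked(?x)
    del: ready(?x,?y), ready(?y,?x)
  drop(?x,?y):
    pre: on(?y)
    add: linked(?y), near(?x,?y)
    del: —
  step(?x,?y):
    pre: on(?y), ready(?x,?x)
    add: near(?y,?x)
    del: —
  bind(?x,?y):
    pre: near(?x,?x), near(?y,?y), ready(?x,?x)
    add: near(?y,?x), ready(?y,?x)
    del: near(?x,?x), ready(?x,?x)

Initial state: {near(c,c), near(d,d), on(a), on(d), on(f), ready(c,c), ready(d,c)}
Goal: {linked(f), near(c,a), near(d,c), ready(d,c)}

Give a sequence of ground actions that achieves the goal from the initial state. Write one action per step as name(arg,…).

1. drop(f,f)  →  {linked(f), near(c,c), near(d,d), near(f,f), on(a), on(d), on(f), ready(c,c), ready(d,c)}
2. drop(c,a)  →  {linked(a), linked(f), near(c,a), near(c,c), near(d,d), near(f,f), on(a), on(d), on(f), ready(c,c), ready(d,c)}
3. step(c,d)  →  {linked(a), linked(f), near(c,a), near(c,c), near(d,c), near(d,d), near(f,f), on(a), on(d), on(f), ready(c,c), ready(d,c)}

drop(f,f); drop(c,a); step(c,d)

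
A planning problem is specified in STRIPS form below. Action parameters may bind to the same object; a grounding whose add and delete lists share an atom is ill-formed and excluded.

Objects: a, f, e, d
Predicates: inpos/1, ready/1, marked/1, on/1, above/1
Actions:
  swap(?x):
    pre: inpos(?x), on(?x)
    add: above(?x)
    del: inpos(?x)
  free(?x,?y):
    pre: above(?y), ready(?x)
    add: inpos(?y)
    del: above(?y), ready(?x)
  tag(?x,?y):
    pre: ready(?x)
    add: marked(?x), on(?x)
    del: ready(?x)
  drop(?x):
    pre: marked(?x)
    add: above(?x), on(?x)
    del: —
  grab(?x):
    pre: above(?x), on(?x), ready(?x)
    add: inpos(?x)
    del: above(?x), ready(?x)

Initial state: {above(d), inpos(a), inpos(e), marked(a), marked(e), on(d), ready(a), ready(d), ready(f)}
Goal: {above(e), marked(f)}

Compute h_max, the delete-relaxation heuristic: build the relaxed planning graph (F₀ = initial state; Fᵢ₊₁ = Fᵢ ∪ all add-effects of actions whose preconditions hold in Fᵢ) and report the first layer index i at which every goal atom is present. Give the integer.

F0 = init (9 atoms)
F1 = F0 ∪ {above(a), above(e), inpos(d), marked(d), marked(f), on(a), on(e), on(f)}  (17 atoms)
goal ⊆ F1  ⇒  h_max = 1

1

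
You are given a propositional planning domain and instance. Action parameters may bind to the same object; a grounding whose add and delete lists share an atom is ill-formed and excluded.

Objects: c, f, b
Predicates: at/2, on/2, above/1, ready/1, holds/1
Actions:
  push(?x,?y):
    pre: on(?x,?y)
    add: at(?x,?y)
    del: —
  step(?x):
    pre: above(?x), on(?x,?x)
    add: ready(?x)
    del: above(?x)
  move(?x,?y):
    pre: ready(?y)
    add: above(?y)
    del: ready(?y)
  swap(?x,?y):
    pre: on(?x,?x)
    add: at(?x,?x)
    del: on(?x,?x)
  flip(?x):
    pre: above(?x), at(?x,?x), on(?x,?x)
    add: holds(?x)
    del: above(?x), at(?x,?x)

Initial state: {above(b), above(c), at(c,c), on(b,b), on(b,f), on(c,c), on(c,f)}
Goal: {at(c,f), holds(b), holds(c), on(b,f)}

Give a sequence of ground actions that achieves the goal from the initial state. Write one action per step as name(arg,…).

1. push(c,f)  →  {above(b), above(c), at(c,c), at(c,f), on(b,b), on(b,f), on(c,c), on(c,f)}
2. push(b,b)  →  {above(b), above(c), at(b,b), at(c,c), at(c,f), on(b,b), on(b,f), on(c,c), on(c,f)}
3. flip(c)  →  {above(b), at(b,b), at(c,f), holds(c), on(b,b), on(b,f), on(c,c), on(c,f)}
4. flip(b)  →  {at(c,f), holds(b), holds(c), on(b,b), on(b,f), on(c,c), on(c,f)}

push(c,f); push(b,b); flip(c); flip(b)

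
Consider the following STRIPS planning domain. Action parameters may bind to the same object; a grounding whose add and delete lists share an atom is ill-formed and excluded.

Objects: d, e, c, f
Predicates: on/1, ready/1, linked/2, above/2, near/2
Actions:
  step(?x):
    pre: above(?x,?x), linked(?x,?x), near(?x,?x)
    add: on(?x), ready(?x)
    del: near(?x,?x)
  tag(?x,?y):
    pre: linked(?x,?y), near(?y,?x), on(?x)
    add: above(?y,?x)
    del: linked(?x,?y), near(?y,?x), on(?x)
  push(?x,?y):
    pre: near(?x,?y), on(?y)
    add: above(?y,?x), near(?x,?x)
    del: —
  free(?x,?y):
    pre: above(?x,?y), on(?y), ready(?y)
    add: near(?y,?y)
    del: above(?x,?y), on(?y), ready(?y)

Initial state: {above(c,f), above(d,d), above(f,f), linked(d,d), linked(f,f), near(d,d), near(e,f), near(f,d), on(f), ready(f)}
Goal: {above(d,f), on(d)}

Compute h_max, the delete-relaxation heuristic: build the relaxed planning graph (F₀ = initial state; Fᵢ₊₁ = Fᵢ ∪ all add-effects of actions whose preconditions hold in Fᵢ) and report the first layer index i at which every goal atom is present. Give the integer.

F0 = init (10 atoms)
F1 = F0 ∪ {above(f,e), near(e,e), near(f,f), on(d), ready(d)}  (15 atoms)
F2 = F1 ∪ {above(d,f)}  (16 atoms)
goal ⊆ F2  ⇒  h_max = 2

2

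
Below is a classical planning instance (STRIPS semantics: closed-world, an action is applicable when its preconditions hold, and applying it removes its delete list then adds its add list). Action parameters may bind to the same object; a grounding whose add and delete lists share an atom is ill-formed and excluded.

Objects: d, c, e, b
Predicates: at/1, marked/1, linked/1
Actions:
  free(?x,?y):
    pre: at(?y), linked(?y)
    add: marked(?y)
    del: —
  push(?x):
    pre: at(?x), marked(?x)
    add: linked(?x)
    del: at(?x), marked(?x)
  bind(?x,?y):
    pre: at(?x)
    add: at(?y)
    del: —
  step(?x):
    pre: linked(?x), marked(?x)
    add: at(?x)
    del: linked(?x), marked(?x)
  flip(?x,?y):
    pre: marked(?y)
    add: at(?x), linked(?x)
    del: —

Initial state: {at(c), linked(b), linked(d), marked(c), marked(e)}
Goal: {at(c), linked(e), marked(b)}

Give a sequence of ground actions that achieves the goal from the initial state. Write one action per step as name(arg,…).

bind(c,b); free(d,b); flip(e,c)

1. bind(c,b)  →  {at(b), at(c), linked(b), linked(d), marked(c), marked(e)}
2. free(d,b)  →  {at(b), at(c), linked(b), linked(d), marked(b), marked(c), marked(e)}
3. flip(e,c)  →  {at(b), at(c), at(e), linked(b), linked(d), linked(e), marked(b), marked(c), marked(e)}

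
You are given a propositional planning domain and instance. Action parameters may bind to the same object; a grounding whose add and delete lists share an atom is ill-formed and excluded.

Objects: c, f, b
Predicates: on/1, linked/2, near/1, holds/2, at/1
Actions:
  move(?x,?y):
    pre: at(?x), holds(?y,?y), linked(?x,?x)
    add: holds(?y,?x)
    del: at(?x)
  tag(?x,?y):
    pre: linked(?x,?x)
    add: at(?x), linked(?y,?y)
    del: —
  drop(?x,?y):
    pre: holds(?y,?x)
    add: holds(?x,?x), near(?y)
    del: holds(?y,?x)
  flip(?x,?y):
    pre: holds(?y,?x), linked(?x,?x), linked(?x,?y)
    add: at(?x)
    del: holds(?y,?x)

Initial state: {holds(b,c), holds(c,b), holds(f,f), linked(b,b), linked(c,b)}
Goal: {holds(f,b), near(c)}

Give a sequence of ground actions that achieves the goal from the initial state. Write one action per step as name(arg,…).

tag(b,c); move(b,f); drop(b,c)

1. tag(b,c)  →  {at(b), holds(b,c), holds(c,b), holds(f,f), linked(b,b), linked(c,b), linked(c,c)}
2. move(b,f)  →  {holds(b,c), holds(c,b), holds(f,b), holds(f,f), linked(b,b), linked(c,b), linked(c,c)}
3. drop(b,c)  →  {holds(b,b), holds(b,c), holds(f,b), holds(f,f), linked(b,b), linked(c,b), linked(c,c), near(c)}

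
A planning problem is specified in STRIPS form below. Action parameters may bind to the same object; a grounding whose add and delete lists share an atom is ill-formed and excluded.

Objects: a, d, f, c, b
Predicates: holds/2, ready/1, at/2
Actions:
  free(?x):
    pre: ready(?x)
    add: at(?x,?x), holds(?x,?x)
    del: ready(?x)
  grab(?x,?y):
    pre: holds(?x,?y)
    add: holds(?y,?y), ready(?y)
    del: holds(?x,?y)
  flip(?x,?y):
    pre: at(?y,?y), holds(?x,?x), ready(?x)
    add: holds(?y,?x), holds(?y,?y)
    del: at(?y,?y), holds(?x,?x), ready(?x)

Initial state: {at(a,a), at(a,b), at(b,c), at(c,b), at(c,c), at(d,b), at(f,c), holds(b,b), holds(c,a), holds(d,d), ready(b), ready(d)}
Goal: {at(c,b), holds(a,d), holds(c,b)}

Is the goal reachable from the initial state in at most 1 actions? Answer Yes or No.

No

1. flip(d,a)  →  {at(a,b), at(b,c), at(c,b), at(c,c), at(d,b), at(f,c), holds(a,a), holds(a,d), holds(b,b), holds(c,a), ready(b)}
2. flip(b,c)  →  {at(a,b), at(b,c), at(c,b), at(d,b), at(f,c), holds(a,a), holds(a,d), holds(c,a), holds(c,b), holds(c,c)}
optimal plan length = 2; 2 > 1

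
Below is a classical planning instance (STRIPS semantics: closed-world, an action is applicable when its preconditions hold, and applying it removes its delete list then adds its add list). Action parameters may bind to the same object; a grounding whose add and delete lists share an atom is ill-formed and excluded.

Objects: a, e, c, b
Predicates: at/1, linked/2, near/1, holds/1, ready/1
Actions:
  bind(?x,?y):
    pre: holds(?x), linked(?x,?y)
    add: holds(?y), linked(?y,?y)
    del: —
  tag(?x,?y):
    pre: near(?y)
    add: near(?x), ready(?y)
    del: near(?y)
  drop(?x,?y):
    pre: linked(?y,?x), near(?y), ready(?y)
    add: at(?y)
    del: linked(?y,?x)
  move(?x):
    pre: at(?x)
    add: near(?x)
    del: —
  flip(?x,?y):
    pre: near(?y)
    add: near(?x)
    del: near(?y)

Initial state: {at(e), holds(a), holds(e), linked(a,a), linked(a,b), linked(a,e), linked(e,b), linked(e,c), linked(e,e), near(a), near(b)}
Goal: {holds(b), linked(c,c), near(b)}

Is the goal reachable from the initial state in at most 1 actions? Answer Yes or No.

1. bind(a,b)  →  {at(e), holds(a), holds(b), holds(e), linked(a,a), linked(a,b), linked(a,e), linked(b,b), linked(e,b), linked(e,c), linked(e,e), near(a), near(b)}
2. bind(e,c)  →  {at(e), holds(a), holds(b), holds(c), holds(e), linked(a,a), linked(a,b), linked(a,e), linked(b,b), linked(c,c), linked(e,b), linked(e,c), linked(e,e), near(a), near(b)}
optimal plan length = 2; 2 > 1

No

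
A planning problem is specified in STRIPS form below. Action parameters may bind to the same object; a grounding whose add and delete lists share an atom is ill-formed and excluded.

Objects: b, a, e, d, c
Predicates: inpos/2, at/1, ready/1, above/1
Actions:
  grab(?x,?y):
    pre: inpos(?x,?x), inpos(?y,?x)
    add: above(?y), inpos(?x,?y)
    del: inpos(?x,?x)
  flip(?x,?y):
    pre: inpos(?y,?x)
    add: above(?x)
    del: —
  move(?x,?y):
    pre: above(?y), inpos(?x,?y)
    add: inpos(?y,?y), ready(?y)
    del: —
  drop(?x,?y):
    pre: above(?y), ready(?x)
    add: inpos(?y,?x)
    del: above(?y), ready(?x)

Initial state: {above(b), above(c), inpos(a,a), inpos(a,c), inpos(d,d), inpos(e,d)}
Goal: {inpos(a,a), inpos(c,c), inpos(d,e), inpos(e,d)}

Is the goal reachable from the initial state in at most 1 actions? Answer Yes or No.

No

1. grab(d,e)  →  {above(b), above(c), above(e), inpos(a,a), inpos(a,c), inpos(d,e), inpos(e,d)}
2. move(a,c)  →  {above(b), above(c), above(e), inpos(a,a), inpos(a,c), inpos(c,c), inpos(d,e), inpos(e,d), ready(c)}
optimal plan length = 2; 2 > 1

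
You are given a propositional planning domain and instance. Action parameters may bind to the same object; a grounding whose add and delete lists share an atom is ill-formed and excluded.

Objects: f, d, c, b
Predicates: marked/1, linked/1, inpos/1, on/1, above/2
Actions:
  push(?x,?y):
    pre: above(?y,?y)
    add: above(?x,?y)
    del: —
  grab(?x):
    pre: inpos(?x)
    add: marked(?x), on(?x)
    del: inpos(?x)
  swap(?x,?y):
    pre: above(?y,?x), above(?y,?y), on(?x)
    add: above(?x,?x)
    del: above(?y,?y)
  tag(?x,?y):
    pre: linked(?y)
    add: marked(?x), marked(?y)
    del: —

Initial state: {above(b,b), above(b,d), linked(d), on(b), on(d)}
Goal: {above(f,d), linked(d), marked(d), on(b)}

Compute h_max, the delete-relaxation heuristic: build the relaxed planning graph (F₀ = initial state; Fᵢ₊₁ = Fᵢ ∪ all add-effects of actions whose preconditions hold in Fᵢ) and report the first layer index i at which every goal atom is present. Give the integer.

2

F0 = init (5 atoms)
F1 = F0 ∪ {above(c,b), above(d,b), above(d,d), above(f,b), marked(b), marked(c), marked(d), marked(f)}  (13 atoms)
F2 = F1 ∪ {above(c,d), above(f,d)}  (15 atoms)
goal ⊆ F2  ⇒  h_max = 2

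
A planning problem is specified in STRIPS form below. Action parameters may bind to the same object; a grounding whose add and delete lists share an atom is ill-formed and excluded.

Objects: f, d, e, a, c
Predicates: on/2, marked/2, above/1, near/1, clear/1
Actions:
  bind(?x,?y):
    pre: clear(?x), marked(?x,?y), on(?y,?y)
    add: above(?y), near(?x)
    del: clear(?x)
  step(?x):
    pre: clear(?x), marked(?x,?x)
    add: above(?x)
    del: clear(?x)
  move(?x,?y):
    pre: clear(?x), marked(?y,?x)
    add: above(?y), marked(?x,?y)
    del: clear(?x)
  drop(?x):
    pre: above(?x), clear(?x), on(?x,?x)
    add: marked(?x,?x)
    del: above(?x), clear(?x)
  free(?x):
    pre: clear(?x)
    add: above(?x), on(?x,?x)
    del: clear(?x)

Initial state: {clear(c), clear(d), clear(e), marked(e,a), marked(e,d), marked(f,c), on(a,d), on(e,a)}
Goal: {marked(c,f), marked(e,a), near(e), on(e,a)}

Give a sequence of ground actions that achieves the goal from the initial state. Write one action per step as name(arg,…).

move(c,f); free(d); bind(e,d)

1. move(c,f)  →  {above(f), clear(d), clear(e), marked(c,f), marked(e,a), marked(e,d), marked(f,c), on(a,d), on(e,a)}
2. free(d)  →  {above(d), above(f), clear(e), marked(c,f), marked(e,a), marked(e,d), marked(f,c), on(a,d), on(d,d), on(e,a)}
3. bind(e,d)  →  {above(d), above(f), marked(c,f), marked(e,a), marked(e,d), marked(f,c), near(e), on(a,d), on(d,d), on(e,a)}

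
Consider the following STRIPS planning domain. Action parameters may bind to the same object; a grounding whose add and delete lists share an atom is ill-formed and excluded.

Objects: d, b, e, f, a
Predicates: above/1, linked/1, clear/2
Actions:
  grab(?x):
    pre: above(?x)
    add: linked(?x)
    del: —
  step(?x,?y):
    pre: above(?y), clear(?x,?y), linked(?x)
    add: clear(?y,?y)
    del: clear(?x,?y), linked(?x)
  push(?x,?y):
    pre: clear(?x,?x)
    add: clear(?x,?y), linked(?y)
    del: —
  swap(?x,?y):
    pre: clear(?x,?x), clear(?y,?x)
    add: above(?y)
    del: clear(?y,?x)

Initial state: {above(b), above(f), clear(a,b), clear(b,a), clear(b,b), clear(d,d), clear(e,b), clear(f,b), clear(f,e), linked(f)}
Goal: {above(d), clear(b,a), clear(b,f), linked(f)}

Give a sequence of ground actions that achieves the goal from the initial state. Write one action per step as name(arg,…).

1. push(b,f)  →  {above(b), above(f), clear(a,b), clear(b,a), clear(b,b), clear(b,f), clear(d,d), clear(e,b), clear(f,b), clear(f,e), linked(f)}
2. swap(d,d)  →  {above(b), above(d), above(f), clear(a,b), clear(b,a), clear(b,b), clear(b,f), clear(e,b), clear(f,b), clear(f,e), linked(f)}

push(b,f); swap(d,d)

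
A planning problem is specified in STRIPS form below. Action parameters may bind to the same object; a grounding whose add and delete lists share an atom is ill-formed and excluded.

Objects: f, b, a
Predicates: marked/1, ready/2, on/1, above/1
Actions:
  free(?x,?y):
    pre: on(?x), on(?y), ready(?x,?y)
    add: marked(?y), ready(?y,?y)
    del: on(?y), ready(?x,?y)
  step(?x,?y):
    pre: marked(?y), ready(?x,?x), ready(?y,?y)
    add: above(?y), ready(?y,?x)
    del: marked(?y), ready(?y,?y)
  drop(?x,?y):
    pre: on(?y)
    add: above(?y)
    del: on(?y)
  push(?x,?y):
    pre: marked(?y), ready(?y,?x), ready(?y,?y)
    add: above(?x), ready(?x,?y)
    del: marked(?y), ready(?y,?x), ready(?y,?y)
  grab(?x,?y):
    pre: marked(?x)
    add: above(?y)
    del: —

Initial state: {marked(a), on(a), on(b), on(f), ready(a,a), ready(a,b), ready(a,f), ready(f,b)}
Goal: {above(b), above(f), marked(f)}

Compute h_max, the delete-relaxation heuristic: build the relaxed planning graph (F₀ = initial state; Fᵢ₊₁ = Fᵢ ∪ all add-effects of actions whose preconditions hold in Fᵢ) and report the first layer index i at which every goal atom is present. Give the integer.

1

F0 = init (8 atoms)
F1 = F0 ∪ {above(a), above(b), above(f), marked(b), marked(f), ready(b,a), ready(b,b), ready(f,a), ready(f,f)}  (17 atoms)
goal ⊆ F1  ⇒  h_max = 1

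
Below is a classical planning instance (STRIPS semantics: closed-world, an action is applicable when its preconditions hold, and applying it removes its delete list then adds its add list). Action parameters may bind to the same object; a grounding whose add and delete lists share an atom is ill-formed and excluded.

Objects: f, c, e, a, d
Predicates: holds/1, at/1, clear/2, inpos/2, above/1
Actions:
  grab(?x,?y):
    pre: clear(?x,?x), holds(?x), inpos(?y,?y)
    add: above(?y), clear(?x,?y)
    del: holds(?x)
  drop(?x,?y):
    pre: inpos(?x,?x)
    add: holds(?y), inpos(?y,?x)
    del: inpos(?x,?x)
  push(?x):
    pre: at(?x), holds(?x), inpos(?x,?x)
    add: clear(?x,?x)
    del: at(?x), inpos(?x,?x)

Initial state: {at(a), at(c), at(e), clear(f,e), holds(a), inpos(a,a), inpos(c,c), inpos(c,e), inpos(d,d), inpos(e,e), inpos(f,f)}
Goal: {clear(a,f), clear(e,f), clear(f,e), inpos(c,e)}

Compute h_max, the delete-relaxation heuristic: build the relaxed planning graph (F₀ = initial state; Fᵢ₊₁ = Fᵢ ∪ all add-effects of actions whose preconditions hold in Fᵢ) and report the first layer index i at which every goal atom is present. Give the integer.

3

F0 = init (11 atoms)
F1 = F0 ∪ {clear(a,a), holds(c), holds(d), holds(e), holds(f), inpos(a,c), inpos(a,d), inpos(a,e), inpos(a,f), inpos(c,a), inpos(c,d), inpos(c,f), inpos(d,a), inpos(d,c), inpos(d,e), inpos(d,f), inpos(e,a), inpos(e,c), inpos(e,d), inpos(e,f), inpos(f,a), inpos(f,c), inpos(f,d), inpos(f,e)}  (35 atoms)
F2 = F1 ∪ {above(a), above(c), above(d), above(e), above(f), clear(a,c), clear(a,d), clear(a,e), clear(a,f), clear(c,c), clear(e,e)}  (46 atoms)
F3 = F2 ∪ {clear(c,a), clear(c,d), clear(c,e), clear(c,f), clear(e,a), clear(e,c), clear(e,d), clear(e,f)}  (54 atoms)
goal ⊆ F3  ⇒  h_max = 3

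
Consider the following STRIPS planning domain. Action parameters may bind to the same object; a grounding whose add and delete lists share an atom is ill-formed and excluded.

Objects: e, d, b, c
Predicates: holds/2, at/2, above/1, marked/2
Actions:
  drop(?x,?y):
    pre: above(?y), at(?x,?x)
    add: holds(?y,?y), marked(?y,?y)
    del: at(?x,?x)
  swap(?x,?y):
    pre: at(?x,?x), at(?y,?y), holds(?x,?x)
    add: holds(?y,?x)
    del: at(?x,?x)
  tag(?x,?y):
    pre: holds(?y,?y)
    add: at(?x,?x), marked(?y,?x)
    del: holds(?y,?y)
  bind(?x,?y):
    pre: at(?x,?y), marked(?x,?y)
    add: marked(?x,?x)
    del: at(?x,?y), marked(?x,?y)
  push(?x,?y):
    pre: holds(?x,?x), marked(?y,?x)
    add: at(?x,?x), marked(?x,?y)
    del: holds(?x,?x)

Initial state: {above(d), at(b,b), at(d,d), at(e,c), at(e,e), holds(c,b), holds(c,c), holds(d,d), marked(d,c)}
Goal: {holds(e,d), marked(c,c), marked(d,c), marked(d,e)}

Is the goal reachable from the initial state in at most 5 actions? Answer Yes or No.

Yes

1. swap(d,e)  →  {above(d), at(b,b), at(e,c), at(e,e), holds(c,b), holds(c,c), holds(d,d), holds(e,d), marked(d,c)}
2. tag(e,d)  →  {above(d), at(b,b), at(e,c), at(e,e), holds(c,b), holds(c,c), holds(e,d), marked(d,c), marked(d,e)}
3. tag(c,c)  →  {above(d), at(b,b), at(c,c), at(e,c), at(e,e), holds(c,b), holds(e,d), marked(c,c), marked(d,c), marked(d,e)}
optimal plan length = 3; 3 ≤ 5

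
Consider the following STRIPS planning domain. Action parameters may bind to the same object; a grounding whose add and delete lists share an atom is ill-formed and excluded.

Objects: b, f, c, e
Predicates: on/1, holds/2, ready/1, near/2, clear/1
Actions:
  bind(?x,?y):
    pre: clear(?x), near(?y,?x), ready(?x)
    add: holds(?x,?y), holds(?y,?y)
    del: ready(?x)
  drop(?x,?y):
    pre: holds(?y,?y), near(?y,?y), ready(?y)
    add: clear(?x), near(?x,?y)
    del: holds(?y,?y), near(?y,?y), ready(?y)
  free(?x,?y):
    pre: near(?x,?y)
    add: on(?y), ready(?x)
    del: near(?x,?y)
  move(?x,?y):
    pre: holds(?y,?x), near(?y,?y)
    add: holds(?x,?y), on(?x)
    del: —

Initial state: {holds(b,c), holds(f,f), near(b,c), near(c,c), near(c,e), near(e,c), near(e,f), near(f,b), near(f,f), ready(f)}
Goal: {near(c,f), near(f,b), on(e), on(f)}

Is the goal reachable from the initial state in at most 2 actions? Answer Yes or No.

1. drop(c,f)  →  {clear(c), holds(b,c), near(b,c), near(c,c), near(c,e), near(c,f), near(e,c), near(e,f), near(f,b)}
2. free(c,e)  →  {clear(c), holds(b,c), near(b,c), near(c,c), near(c,f), near(e,c), near(e,f), near(f,b), on(e), ready(c)}
3. free(e,f)  →  {clear(c), holds(b,c), near(b,c), near(c,c), near(c,f), near(e,c), near(f,b), on(e), on(f), ready(c), ready(e)}
optimal plan length = 3; 3 > 2

No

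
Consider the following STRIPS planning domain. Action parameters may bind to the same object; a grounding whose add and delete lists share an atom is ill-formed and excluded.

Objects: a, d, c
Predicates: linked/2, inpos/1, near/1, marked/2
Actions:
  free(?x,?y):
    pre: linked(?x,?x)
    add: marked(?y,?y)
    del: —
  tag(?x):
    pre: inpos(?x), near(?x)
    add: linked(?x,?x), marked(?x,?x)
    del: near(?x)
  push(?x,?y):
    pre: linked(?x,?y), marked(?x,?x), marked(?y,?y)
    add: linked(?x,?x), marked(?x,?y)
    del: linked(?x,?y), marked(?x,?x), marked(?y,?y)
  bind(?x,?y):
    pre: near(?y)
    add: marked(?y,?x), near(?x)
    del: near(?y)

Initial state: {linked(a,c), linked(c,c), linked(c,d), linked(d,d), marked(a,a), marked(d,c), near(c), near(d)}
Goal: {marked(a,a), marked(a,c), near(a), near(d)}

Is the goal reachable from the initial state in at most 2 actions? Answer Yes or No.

1. bind(a,c)  →  {linked(a,c), linked(c,c), linked(c,d), linked(d,d), marked(a,a), marked(c,a), marked(d,c), near(a), near(d)}
2. bind(c,a)  →  {linked(a,c), linked(c,c), linked(c,d), linked(d,d), marked(a,a), marked(a,c), marked(c,a), marked(d,c), near(c), near(d)}
3. bind(a,c)  →  {linked(a,c), linked(c,c), linked(c,d), linked(d,d), marked(a,a), marked(a,c), marked(c,a), marked(d,c), near(a), near(d)}
optimal plan length = 3; 3 > 2

No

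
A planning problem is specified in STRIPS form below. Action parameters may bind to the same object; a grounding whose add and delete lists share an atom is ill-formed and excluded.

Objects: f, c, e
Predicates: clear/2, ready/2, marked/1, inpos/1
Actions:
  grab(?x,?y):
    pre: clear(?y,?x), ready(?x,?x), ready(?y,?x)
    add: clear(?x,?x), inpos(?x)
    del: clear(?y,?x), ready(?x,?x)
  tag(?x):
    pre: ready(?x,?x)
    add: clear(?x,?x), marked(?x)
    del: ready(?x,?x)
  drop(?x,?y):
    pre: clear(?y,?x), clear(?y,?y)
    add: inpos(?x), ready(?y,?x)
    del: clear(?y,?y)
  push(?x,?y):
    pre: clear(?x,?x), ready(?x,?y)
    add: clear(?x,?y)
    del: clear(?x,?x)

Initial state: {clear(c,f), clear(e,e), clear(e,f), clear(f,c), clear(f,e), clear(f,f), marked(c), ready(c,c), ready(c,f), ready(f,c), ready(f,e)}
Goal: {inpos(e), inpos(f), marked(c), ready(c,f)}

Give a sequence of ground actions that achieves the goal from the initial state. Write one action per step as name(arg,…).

drop(f,f); drop(e,e)

1. drop(f,f)  →  {clear(c,f), clear(e,e), clear(e,f), clear(f,c), clear(f,e), inpos(f), marked(c), ready(c,c), ready(c,f), ready(f,c), ready(f,e), ready(f,f)}
2. drop(e,e)  →  {clear(c,f), clear(e,f), clear(f,c), clear(f,e), inpos(e), inpos(f), marked(c), ready(c,c), ready(c,f), ready(e,e), ready(f,c), ready(f,e), ready(f,f)}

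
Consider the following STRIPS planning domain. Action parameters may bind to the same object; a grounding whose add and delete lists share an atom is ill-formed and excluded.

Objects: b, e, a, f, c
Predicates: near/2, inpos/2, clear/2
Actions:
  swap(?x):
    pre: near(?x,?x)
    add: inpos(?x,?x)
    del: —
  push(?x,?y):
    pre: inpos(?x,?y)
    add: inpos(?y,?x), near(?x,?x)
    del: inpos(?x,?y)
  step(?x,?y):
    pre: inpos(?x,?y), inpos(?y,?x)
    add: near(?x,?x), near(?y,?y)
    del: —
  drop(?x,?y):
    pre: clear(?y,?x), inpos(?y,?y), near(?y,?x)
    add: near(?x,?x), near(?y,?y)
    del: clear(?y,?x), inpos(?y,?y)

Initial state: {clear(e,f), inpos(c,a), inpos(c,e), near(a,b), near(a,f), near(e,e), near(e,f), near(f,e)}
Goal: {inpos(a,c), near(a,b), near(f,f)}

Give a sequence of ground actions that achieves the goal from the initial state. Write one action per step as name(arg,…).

swap(e); push(c,a); drop(f,e)

1. swap(e)  →  {clear(e,f), inpos(c,a), inpos(c,e), inpos(e,e), near(a,b), near(a,f), near(e,e), near(e,f), near(f,e)}
2. push(c,a)  →  {clear(e,f), inpos(a,c), inpos(c,e), inpos(e,e), near(a,b), near(a,f), near(c,c), near(e,e), near(e,f), near(f,e)}
3. drop(f,e)  →  {inpos(a,c), inpos(c,e), near(a,b), near(a,f), near(c,c), near(e,e), near(e,f), near(f,e), near(f,f)}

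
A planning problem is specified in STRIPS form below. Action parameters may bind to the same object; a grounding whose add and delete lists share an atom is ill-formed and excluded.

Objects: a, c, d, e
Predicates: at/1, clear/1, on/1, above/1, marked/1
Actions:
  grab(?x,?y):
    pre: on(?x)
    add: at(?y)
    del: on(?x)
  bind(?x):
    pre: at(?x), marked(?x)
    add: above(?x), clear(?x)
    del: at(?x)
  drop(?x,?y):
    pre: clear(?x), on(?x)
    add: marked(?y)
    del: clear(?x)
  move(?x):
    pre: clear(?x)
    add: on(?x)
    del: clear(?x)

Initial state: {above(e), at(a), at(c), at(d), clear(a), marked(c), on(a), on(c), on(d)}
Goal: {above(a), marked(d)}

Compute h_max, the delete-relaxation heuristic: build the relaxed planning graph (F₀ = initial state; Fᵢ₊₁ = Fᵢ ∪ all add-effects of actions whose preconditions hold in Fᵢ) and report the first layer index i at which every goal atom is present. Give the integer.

2

F0 = init (9 atoms)
F1 = F0 ∪ {above(c), at(e), clear(c), marked(a), marked(d), marked(e)}  (15 atoms)
F2 = F1 ∪ {above(a), above(d), clear(d), clear(e)}  (19 atoms)
goal ⊆ F2  ⇒  h_max = 2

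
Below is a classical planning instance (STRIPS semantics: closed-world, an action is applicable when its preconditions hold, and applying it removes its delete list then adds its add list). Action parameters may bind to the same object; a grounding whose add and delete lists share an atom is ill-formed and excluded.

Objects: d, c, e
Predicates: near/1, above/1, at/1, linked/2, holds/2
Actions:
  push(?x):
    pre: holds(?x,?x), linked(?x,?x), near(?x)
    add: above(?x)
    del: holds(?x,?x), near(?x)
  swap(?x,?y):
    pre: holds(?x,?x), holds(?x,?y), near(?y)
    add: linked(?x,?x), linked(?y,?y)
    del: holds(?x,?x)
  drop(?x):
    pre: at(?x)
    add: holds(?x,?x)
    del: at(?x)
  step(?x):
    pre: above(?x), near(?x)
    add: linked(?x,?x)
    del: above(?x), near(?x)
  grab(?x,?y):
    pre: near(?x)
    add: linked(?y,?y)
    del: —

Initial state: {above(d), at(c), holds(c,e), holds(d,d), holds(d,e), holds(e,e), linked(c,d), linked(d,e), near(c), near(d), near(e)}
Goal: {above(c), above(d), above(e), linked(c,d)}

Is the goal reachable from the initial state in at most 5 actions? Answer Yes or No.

Yes

1. swap(d,e)  →  {above(d), at(c), holds(c,e), holds(d,e), holds(e,e), linked(c,d), linked(d,d), linked(d,e), linked(e,e), near(c), near(d), near(e)}
2. push(e)  →  {above(d), above(e), at(c), holds(c,e), holds(d,e), linked(c,d), linked(d,d), linked(d,e), linked(e,e), near(c), near(d)}
3. drop(c)  →  {above(d), above(e), holds(c,c), holds(c,e), holds(d,e), linked(c,d), linked(d,d), linked(d,e), linked(e,e), near(c), near(d)}
4. grab(d,c)  →  {above(d), above(e), holds(c,c), holds(c,e), holds(d,e), linked(c,c), linked(c,d), linked(d,d), linked(d,e), linked(e,e), near(c), near(d)}
5. push(c)  →  {above(c), above(d), above(e), holds(c,e), holds(d,e), linked(c,c), linked(c,d), linked(d,d), linked(d,e), linked(e,e), near(d)}
optimal plan length = 5; 5 ≤ 5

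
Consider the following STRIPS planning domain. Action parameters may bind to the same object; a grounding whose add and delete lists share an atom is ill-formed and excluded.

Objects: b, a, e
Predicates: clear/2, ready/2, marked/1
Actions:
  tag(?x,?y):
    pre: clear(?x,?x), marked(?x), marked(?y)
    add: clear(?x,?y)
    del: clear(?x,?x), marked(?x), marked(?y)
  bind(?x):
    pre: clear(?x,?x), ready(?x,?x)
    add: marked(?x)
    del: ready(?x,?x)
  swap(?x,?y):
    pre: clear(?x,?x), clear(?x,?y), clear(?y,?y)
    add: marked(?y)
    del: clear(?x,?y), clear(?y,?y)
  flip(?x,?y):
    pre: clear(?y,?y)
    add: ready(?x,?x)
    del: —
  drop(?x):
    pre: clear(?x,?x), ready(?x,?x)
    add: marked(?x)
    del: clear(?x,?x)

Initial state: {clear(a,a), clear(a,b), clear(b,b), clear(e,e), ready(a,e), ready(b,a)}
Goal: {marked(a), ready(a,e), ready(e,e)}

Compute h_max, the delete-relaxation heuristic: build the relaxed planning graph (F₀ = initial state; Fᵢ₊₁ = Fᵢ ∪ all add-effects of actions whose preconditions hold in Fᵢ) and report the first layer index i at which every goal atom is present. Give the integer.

F0 = init (6 atoms)
F1 = F0 ∪ {marked(a), marked(b), marked(e), ready(a,a), ready(b,b), ready(e,e)}  (12 atoms)
goal ⊆ F1  ⇒  h_max = 1

1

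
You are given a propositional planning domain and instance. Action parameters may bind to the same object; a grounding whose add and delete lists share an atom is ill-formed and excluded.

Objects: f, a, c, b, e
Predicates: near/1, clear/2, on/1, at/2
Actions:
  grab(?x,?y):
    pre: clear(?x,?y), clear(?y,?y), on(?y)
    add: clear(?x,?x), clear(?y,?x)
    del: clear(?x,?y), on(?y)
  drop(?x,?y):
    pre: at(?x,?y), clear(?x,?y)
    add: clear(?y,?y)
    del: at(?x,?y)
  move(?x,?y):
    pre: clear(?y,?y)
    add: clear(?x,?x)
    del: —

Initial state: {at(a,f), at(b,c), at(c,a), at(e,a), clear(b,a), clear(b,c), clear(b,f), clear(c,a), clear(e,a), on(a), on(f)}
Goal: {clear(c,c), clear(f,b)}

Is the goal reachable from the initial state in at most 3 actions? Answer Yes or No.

Yes

1. drop(b,c)  →  {at(a,f), at(c,a), at(e,a), clear(b,a), clear(b,c), clear(b,f), clear(c,a), clear(c,c), clear(e,a), on(a), on(f)}
2. move(f,c)  →  {at(a,f), at(c,a), at(e,a), clear(b,a), clear(b,c), clear(b,f), clear(c,a), clear(c,c), clear(e,a), clear(f,f), on(a), on(f)}
3. grab(b,f)  →  {at(a,f), at(c,a), at(e,a), clear(b,a), clear(b,b), clear(b,c), clear(c,a), clear(c,c), clear(e,a), clear(f,b), clear(f,f), on(a)}
optimal plan length = 3; 3 ≤ 3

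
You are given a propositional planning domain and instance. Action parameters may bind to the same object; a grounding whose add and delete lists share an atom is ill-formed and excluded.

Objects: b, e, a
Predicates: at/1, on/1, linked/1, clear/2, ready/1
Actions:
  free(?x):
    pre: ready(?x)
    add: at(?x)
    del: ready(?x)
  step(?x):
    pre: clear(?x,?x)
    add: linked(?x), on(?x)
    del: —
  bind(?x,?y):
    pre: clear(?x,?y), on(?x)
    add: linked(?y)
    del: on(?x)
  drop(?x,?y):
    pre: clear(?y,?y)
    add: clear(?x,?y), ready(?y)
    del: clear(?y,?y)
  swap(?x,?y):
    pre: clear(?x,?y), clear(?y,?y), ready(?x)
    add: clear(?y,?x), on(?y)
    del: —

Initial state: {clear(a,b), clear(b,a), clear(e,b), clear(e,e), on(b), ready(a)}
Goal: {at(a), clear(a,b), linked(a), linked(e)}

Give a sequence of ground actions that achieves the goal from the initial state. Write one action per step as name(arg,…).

1. free(a)  →  {at(a), clear(a,b), clear(b,a), clear(e,b), clear(e,e), on(b)}
2. step(e)  →  {at(a), clear(a,b), clear(b,a), clear(e,b), clear(e,e), linked(e), on(b), on(e)}
3. bind(b,a)  →  {at(a), clear(a,b), clear(b,a), clear(e,b), clear(e,e), linked(a), linked(e), on(e)}

free(a); step(e); bind(b,a)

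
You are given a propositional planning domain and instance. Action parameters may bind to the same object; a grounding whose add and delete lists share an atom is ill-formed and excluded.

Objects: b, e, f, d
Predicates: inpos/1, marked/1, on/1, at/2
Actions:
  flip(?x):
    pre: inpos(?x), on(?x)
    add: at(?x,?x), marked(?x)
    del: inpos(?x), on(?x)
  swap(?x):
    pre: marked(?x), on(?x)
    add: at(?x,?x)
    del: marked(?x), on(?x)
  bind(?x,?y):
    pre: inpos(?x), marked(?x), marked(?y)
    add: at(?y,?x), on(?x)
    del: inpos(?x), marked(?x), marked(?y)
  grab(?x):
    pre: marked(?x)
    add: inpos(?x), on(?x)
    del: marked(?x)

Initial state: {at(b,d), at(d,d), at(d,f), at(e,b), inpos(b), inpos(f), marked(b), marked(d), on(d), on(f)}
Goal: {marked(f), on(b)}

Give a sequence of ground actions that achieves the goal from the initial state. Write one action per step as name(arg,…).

flip(f); bind(b,b)

1. flip(f)  →  {at(b,d), at(d,d), at(d,f), at(e,b), at(f,f), inpos(b), marked(b), marked(d), marked(f), on(d)}
2. bind(b,b)  →  {at(b,b), at(b,d), at(d,d), at(d,f), at(e,b), at(f,f), marked(d), marked(f), on(b), on(d)}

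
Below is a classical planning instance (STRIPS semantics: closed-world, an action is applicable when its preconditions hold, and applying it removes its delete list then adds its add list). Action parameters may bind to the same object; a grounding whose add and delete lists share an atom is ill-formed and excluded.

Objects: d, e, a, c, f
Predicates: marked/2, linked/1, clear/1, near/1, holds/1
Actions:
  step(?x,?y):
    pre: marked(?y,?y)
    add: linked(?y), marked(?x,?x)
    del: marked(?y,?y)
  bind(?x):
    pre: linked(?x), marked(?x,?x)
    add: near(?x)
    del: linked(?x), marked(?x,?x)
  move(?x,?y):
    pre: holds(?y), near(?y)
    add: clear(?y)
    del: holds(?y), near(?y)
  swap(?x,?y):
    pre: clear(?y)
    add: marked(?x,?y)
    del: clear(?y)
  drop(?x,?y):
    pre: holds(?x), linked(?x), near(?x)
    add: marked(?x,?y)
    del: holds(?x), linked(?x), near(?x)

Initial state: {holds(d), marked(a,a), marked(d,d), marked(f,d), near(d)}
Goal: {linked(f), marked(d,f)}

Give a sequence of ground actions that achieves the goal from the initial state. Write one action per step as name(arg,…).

1. step(f,d)  →  {holds(d), linked(d), marked(a,a), marked(f,d), marked(f,f), near(d)}
2. step(d,f)  →  {holds(d), linked(d), linked(f), marked(a,a), marked(d,d), marked(f,d), near(d)}
3. drop(d,f)  →  {linked(f), marked(a,a), marked(d,d), marked(d,f), marked(f,d)}

step(f,d); step(d,f); drop(d,f)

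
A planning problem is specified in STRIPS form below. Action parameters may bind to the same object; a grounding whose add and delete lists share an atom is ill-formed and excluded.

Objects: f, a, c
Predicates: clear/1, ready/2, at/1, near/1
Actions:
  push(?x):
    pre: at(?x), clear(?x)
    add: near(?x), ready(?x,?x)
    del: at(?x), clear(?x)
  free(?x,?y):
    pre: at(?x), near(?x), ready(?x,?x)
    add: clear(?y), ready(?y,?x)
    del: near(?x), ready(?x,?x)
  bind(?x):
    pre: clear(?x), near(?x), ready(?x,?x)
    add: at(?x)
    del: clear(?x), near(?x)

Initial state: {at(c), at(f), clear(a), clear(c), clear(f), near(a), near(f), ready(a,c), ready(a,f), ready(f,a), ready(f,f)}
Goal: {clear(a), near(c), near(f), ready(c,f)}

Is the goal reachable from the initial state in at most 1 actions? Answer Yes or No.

1. push(c)  →  {at(f), clear(a), clear(f), near(a), near(c), near(f), ready(a,c), ready(a,f), ready(c,c), ready(f,a), ready(f,f)}
2. free(f,c)  →  {at(f), clear(a), clear(c), clear(f), near(a), near(c), ready(a,c), ready(a,f), ready(c,c), ready(c,f), ready(f,a)}
3. push(f)  →  {clear(a), clear(c), near(a), near(c), near(f), ready(a,c), ready(a,f), ready(c,c), ready(c,f), ready(f,a), ready(f,f)}
optimal plan length = 3; 3 > 1

No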